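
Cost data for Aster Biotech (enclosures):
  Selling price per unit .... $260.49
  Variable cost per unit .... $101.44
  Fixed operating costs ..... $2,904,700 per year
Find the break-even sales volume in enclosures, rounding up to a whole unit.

Each unit contributes $260.49 − $101.44 = $159.05.
Units to break even: $2,904,700 ÷ $159.05 = 18,262.81, rounded up to 18,263.

18,263 enclosures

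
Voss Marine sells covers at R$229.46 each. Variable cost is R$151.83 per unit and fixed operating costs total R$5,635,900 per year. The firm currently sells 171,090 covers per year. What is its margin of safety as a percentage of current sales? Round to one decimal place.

57.6%

Unit CM = price − variable cost = R$229.46 − R$151.83 = R$77.63. Break-even units = R$5,635,900 ÷ R$77.63 = 72,599.51; break-even revenue = 72,599.51 × R$229.46 = R$16,658,683.68.
Current sales = 171,090 × R$229.46 = R$39,258,311.40.
Margin of safety = (R$39,258,311.40 − R$16,658,683.68) ÷ R$39,258,311.40 = 57.6%.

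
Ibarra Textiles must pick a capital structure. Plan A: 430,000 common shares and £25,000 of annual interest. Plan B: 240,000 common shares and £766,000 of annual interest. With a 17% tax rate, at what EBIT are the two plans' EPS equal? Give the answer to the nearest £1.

At indifference, (EBIT − 25,000)(1 − t)/430,000 = (EBIT − 766,000)(1 − t)/240,000.
Cancelling (1 − t) and cross-multiplying: 240,000·(EBIT − 25,000) = 430,000·(EBIT − 766,000).
EBIT × (430,000 − 240,000) = 766,000 × 430,000 − 25,000 × 240,000 = 323,380,000,000, so EBIT = 323,380,000,000 ÷ 190,000 = 1,702,000.00.

£1,702,000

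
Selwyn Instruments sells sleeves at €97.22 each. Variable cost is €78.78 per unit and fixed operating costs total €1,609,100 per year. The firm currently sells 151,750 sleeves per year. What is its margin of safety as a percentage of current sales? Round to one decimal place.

42.5%

Unit CM = price − variable cost = €97.22 − €78.78 = €18.44. Break-even units = €1,609,100 ÷ €18.44 = 87,261.39; break-even revenue = 87,261.39 × €97.22 = €8,483,552.17.
Current sales = 151,750 × €97.22 = €14,753,135.00.
Margin of safety = (€14,753,135.00 − €8,483,552.17) ÷ €14,753,135.00 = 42.5%.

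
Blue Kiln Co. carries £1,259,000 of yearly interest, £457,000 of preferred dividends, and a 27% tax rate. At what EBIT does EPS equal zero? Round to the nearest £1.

£1,885,027

Grossing the preferred dividend up to pre-tax terms: £457,000 / (1 − 0.27) = £626,027.40.
Financial break-even EBIT = interest + D_p ÷ (1 − t) = £1,259,000 + £626,027.40 = £1,885,027.40.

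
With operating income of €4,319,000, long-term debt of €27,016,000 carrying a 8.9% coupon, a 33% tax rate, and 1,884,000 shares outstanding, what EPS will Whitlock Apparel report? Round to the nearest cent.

Interest = €2,404,424.00, so EBT = €4,319,000 − €2,404,424.00 = €1,914,576.00.
Net income = €1,914,576.00 × (1 − 0.33) = €1,282,765.92.
EPS = €1,282,765.92 ÷ 1,884,000 = €0.68.

€0.68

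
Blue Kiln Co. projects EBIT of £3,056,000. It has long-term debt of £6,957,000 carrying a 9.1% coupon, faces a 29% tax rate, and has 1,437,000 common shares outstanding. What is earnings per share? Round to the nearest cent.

£1.20

Interest = £633,087.00, so EBT = £3,056,000 − £633,087.00 = £2,422,913.00.
After tax at 29%: net income = £2,422,913.00 × 0.71 = £1,720,268.23.
Per share: £1,720,268.23 / 1,437,000 shares = £1.20.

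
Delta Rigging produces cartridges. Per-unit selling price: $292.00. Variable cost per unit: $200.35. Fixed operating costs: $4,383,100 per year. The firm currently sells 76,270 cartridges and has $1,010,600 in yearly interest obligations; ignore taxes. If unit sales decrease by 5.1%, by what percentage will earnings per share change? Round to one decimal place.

-22.3%

Total contribution margin = 76,270 × $91.65 = $6,990,145.50.
EBIT = $6,990,145.50 − $4,383,100 = $2,607,045.50.
Interest = $1,010,600.00, so EBIT − I = $1,596,445.50.
Degree of combined leverage = contribution ÷ (EBIT − I) = $6,990,145.50 ÷ $1,596,445.50 = 4.3786.
%ΔEPS = DCL × %ΔSales = 4.3786 × -5.1% = -22.3%.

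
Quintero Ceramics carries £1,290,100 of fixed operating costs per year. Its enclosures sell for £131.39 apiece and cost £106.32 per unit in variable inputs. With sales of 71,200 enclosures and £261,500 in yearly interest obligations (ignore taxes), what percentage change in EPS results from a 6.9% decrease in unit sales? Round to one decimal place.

-52.8%

Total contribution margin = 71,200 × £25.07 = £1,784,984.00.
EBIT = £1,784,984.00 − £1,290,100 = £494,884.00.
Interest = £261,500.00, so EBIT − I = £233,384.00.
DCL = total CM / (EBIT − I) = £1,784,984.00 / £233,384.00 = 7.6483.
%ΔEPS = DCL × %ΔSales = 7.6483 × -6.9% = -52.8%.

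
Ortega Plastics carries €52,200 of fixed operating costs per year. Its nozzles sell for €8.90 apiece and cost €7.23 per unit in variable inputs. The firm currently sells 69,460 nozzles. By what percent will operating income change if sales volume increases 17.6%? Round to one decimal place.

+32.0%

Total contribution margin = 69,460 × €1.67 = €115,998.20.
Subtracting fixed costs: EBIT = €115,998.20 − €52,200 = €63,798.20.
So DOL = total CM / EBIT = €115,998.20 / €63,798.20 = 1.8182.
%ΔEBIT = DOL × %ΔSales = 1.8182 × +17.6% = +32.0%.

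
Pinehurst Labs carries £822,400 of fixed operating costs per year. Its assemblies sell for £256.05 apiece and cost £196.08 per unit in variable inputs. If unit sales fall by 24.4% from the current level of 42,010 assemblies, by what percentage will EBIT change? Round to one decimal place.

-36.2%

Total contribution margin = 42,010 × £59.97 = £2,519,339.70.
Operating income = contribution − fixed costs = £2,519,339.70 − £822,400 = £1,696,939.70.
DOL = contribution ÷ EBIT = £2,519,339.70 ÷ £1,696,939.70 = 1.4846.
Operating income changes by 1.4846 × -24.4% = -36.2%.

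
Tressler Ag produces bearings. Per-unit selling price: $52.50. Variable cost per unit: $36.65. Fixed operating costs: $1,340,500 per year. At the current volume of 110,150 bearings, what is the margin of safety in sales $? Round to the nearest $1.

$1,342,733

Contribution margin per unit = $52.50 − $36.65 = $15.85. Break-even units = $1,340,500 ÷ $15.85 = 84,574.13; break-even revenue = 84,574.13 × $52.50 = $4,440,141.96.
Actual sales revenue = 110,150 × $52.50 = $5,782,875.00.
Margin of safety = $5,782,875.00 − $4,440,141.96 = $1,342,733.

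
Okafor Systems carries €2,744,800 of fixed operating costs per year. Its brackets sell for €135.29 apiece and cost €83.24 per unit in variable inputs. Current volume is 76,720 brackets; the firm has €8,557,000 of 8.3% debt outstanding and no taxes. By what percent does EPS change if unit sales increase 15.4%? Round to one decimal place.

At 76,720 units, contribution = 76,720 × €52.05 = €3,993,276.00.
Subtracting fixed costs: EBIT = €3,993,276.00 − €2,744,800 = €1,248,476.00.
After interest of €710,231.00, pre-tax earnings = €538,245.00.
DCL = total CM / (EBIT − I) = €3,993,276.00 / €538,245.00 = 7.4191.
%ΔEPS = DCL × %ΔSales = 7.4191 × +15.4% = +114.3%.

+114.3%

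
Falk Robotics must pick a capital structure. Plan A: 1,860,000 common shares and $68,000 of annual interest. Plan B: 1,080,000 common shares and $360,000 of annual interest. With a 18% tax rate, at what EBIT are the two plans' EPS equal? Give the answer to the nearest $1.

At indifference, (EBIT − 68,000)(1 − t)/1,860,000 = (EBIT − 360,000)(1 − t)/1,080,000.
The (1 − t) factor cancels: (EBIT − 68,000) × 1,080,000 = (EBIT − 360,000) × 1,860,000.
Solving, EBIT = (360,000·1,860,000 − 68,000·1,080,000) / (1,860,000 − 1,080,000) = 596,160,000,000 / 780,000 = 764,307.69.

$764,308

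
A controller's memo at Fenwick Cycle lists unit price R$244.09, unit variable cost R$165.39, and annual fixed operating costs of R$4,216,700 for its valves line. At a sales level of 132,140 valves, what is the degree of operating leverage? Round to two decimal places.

Total contribution margin = 132,140 × R$78.70 = R$10,399,418.00.
EBIT = R$10,399,418.00 − R$4,216,700 = R$6,182,718.00.
DOL = contribution ÷ EBIT = R$10,399,418.00 ÷ R$6,182,718.00 = 1.6820.

1.68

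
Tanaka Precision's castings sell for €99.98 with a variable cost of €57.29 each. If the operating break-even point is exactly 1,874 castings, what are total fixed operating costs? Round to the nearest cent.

Unit CM = price − variable cost = €99.98 − €57.29 = €42.69.
Since BE = FC / CM, FC = 1,874 × €42.69 = €80,001.06.

€80,001.06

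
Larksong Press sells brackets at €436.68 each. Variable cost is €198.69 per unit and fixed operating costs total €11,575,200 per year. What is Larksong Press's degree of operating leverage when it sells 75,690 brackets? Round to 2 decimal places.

Total contribution margin = 75,690 × €237.99 = €18,013,463.10.
Operating income = contribution − fixed costs = €18,013,463.10 − €11,575,200 = €6,438,263.10.
DOL = contribution ÷ EBIT = €18,013,463.10 ÷ €6,438,263.10 = 2.7979.

2.80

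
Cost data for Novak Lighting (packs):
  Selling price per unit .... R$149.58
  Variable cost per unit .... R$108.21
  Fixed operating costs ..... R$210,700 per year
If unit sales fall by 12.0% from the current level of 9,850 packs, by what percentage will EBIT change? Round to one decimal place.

-24.8%

At 9,850 units, contribution = 9,850 × R$41.37 = R$407,494.50.
Subtracting fixed costs: EBIT = R$407,494.50 − R$210,700 = R$196,794.50.
DOL = contribution ÷ EBIT = R$407,494.50 ÷ R$196,794.50 = 2.0707.
%ΔEBIT = DOL × %ΔSales = 2.0707 × -12.0% = -24.8%.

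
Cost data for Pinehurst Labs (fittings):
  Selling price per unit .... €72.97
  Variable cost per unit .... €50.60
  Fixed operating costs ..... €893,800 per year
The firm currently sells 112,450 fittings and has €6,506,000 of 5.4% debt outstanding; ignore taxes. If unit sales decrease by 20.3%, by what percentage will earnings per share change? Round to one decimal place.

-40.2%

Total contribution margin = 112,450 × €22.37 = €2,515,506.50.
Operating income = contribution − fixed costs = €2,515,506.50 − €893,800 = €1,621,706.50.
Interest = €351,324.00, so EBIT − I = €1,270,382.50.
DCL = total CM / (EBIT − I) = €2,515,506.50 / €1,270,382.50 = 1.9801.
%ΔEPS = DCL × %ΔSales = 1.9801 × -20.3% = -40.2%.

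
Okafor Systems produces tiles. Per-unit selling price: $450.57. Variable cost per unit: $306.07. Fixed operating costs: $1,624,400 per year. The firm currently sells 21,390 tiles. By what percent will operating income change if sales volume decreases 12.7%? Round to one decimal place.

-26.8%

Total contribution margin = 21,390 × $144.50 = $3,090,855.00.
Subtracting fixed costs: EBIT = $3,090,855.00 − $1,624,400 = $1,466,455.00.
So DOL = total CM / EBIT = $3,090,855.00 / $1,466,455.00 = 2.1077.
Operating income changes by 2.1077 × -12.7% = -26.8%.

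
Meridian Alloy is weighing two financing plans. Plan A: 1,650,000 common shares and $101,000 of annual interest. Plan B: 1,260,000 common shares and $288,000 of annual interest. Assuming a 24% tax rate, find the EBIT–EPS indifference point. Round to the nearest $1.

At indifference, (EBIT − 101,000)(1 − t)/1,650,000 = (EBIT − 288,000)(1 − t)/1,260,000.
Cancelling (1 − t) and cross-multiplying: 1,260,000·(EBIT − 101,000) = 1,650,000·(EBIT − 288,000).
Solving, EBIT = (288,000·1,650,000 − 101,000·1,260,000) / (1,650,000 − 1,260,000) = 347,940,000,000 / 390,000 = 892,153.85.

$892,154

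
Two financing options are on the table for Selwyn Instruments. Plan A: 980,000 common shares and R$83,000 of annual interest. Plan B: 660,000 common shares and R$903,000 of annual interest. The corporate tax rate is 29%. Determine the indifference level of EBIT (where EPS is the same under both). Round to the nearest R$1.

R$2,594,250

At indifference, (EBIT − 83,000)(1 − t)/980,000 = (EBIT − 903,000)(1 − t)/660,000.
Cancelling (1 − t) and cross-multiplying: 660,000·(EBIT − 83,000) = 980,000·(EBIT − 903,000).
Solving, EBIT = (903,000·980,000 − 83,000·660,000) / (980,000 − 660,000) = 830,160,000,000 / 320,000 = 2,594,250.00.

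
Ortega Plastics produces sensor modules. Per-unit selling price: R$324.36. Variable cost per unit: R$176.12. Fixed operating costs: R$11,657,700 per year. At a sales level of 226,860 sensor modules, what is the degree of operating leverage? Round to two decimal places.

1.53

At 226,860 units, contribution = 226,860 × R$148.24 = R$33,629,726.40.
EBIT = R$33,629,726.40 − R$11,657,700 = R$21,972,026.40.
DOL = contribution ÷ EBIT = R$33,629,726.40 ÷ R$21,972,026.40 = 1.5306.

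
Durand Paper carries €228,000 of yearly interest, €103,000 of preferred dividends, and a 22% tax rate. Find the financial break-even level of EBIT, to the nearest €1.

Grossing the preferred dividend up to pre-tax terms: €103,000 / (1 − 0.22) = €132,051.28.
EPS = 0 when EBIT covers interest plus the pre-tax preferred burden: €228,000 + €132,051.28 = €360,051.28.

€360,051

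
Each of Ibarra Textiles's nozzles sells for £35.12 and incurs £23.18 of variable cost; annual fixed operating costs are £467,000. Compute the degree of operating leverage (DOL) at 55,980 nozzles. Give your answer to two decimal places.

3.32

Total contribution margin = 55,980 × £11.94 = £668,401.20.
Operating income = contribution − fixed costs = £668,401.20 − £467,000 = £201,401.20.
DOL = contribution ÷ EBIT = £668,401.20 ÷ £201,401.20 = 3.3188.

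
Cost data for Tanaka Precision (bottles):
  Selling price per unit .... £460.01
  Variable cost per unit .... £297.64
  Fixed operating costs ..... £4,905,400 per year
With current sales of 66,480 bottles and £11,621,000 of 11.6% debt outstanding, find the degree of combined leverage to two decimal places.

Contribution at this volume is 66,480 × £162.37 = £10,794,357.60.
Subtracting fixed costs: EBIT = £10,794,357.60 − £4,905,400 = £5,888,957.60. Interest = £1,348,036.00, so EBIT − I = £4,540,921.60.
DCL = contribution ÷ (EBIT − I) = £10,794,357.60 ÷ £4,540,921.60 = 2.3771.

2.38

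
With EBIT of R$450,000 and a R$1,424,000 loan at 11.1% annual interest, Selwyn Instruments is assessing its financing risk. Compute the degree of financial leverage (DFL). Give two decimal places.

1.54

Interest = R$158,064.00.
Degree of financial leverage = EBIT / (EBIT − interest) = R$450,000 / R$291,936.00 = 1.5414.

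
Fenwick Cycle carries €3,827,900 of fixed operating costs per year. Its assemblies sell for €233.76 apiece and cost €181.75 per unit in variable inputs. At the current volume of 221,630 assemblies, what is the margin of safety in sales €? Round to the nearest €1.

Unit CM = price − variable cost = €233.76 − €181.75 = €52.01. Break-even units = €3,827,900 ÷ €52.01 = 73,599.31; break-even revenue = 73,599.31 × €233.76 = €17,204,574.20.
Actual sales revenue = 221,630 × €233.76 = €51,808,228.80.
Margin of safety = €51,808,228.80 − €17,204,574.20 = €34,603,655.

€34,603,655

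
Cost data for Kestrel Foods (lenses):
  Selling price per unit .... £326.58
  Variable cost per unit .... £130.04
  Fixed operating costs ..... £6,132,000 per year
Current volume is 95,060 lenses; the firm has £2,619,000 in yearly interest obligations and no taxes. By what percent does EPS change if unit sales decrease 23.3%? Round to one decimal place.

Total contribution margin = 95,060 × £196.54 = £18,683,092.40.
EBIT = £18,683,092.40 − £6,132,000 = £12,551,092.40.
After interest of £2,619,000.00, pre-tax earnings = £9,932,092.40.
DCL = total CM / (EBIT − I) = £18,683,092.40 / £9,932,092.40 = 1.8811.
EPS therefore changes by 1.8811 × (-23.3%) = -43.8%.

-43.8%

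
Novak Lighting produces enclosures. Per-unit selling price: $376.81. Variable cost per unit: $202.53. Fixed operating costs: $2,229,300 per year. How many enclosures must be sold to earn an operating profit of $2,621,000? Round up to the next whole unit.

Each unit contributes $376.81 − $202.53 = $174.28.
Required volume = (fixed costs + target profit) ÷ CM = ($2,229,300 + $2,621,000) ÷ $174.28 = 27,830.50, so 27,831 enclosures.

27,831 enclosures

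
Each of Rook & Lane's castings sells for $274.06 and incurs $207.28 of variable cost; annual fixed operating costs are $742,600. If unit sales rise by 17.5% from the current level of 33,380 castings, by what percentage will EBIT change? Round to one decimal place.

At 33,380 units, contribution = 33,380 × $66.78 = $2,229,116.40.
EBIT = $2,229,116.40 − $742,600 = $1,486,516.40.
So DOL = total CM / EBIT = $2,229,116.40 / $1,486,516.40 = 1.4996.
%ΔEBIT = DOL × %ΔSales = 1.4996 × +17.5% = +26.2%.

+26.2%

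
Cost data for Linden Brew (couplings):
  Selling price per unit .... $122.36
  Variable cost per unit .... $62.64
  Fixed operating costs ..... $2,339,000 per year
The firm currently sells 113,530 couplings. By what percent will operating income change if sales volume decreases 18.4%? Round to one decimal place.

-28.1%

At 113,530 units, contribution = 113,530 × $59.72 = $6,780,011.60.
EBIT = $6,780,011.60 − $2,339,000 = $4,441,011.60.
So DOL = total CM / EBIT = $6,780,011.60 / $4,441,011.60 = 1.5267.
%ΔEBIT = DOL × %ΔSales = 1.5267 × -18.4% = -28.1%.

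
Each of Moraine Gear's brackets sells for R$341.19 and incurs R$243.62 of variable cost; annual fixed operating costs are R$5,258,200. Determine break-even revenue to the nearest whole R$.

R$18,387,263

CM per unit = R$341.19 − R$243.62 = R$97.57; CM ratio = R$97.57 / R$341.19 = 0.2860.
Break-even sales = FC ÷ CM ratio = R$5,258,200 × R$341.19 / R$97.57 = R$18,387,263.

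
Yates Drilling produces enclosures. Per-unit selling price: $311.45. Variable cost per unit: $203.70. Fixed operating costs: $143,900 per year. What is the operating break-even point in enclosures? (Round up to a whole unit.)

Each unit contributes $311.45 − $203.70 = $107.75.
Units to break even: $143,900 ÷ $107.75 = 1,335.50, rounded up to 1,336.

1,336 enclosures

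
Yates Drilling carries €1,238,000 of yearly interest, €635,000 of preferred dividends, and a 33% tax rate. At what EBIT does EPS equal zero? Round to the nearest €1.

€2,185,761

Preferred dividends are paid after tax, so their pre-tax equivalent is €635,000 ÷ (1 − 0.33) = €947,761.19.
EPS = 0 when EBIT covers interest plus the pre-tax preferred burden: €1,238,000 + €947,761.19 = €2,185,761.19.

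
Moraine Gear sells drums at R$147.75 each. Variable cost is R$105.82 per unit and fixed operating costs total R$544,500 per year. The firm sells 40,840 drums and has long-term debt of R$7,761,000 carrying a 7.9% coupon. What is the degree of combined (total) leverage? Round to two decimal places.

3.09

Total contribution margin = 40,840 × R$41.93 = R$1,712,421.20.
EBIT = R$1,712,421.20 − R$544,500 = R$1,167,921.20. Interest = R$613,119.00, so EBIT − I = R$554,802.20.
DCL = contribution ÷ (EBIT − I) = R$1,712,421.20 ÷ R$554,802.20 = 3.0865.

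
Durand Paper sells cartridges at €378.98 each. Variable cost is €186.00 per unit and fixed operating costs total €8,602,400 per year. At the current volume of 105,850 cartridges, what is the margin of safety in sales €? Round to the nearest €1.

€23,221,378

Each unit contributes €378.98 − €186.00 = €192.98. Break-even units = €8,602,400 ÷ €192.98 = 44,576.64; break-even revenue = 44,576.64 × €378.98 = €16,893,655.05.
Actual sales revenue = 105,850 × €378.98 = €40,115,033.00.
Margin of safety = €40,115,033.00 − €16,893,655.05 = €23,221,378.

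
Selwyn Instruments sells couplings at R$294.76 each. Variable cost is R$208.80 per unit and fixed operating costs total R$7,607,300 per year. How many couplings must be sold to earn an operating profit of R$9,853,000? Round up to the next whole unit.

Each unit contributes R$294.76 − R$208.80 = R$85.96.
Units = (FC + target) / CM = (R$7,607,300 + R$9,853,000) / R$85.96 = 203,121.22, so 203,122 couplings.

203,122 couplings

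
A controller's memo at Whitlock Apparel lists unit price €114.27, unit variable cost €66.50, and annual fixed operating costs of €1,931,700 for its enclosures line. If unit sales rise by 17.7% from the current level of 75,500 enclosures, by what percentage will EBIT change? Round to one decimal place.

Total contribution margin = 75,500 × €47.77 = €3,606,635.00.
Subtracting fixed costs: EBIT = €3,606,635.00 − €1,931,700 = €1,674,935.00.
Degree of operating leverage = €3,606,635.00 / €1,674,935.00 = 2.1533.
%ΔEBIT = DOL × %ΔSales = 2.1533 × +17.7% = +38.1%.

+38.1%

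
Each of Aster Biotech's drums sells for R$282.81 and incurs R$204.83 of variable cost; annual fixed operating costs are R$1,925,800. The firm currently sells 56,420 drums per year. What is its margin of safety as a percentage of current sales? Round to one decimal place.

56.2%

Each unit contributes R$282.81 − R$204.83 = R$77.98. Break-even units = R$1,925,800 ÷ R$77.98 = 24,696.08; break-even revenue = 24,696.08 × R$282.81 = R$6,984,297.23.
Current sales = 56,420 × R$282.81 = R$15,956,140.20.
Margin of safety = (R$15,956,140.20 − R$6,984,297.23) ÷ R$15,956,140.20 = 56.2%.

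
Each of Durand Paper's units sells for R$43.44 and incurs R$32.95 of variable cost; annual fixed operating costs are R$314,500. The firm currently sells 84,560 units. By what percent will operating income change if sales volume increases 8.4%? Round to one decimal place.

Contribution at this volume is 84,560 × R$10.49 = R$887,034.40.
EBIT = R$887,034.40 − R$314,500 = R$572,534.40.
Degree of operating leverage = R$887,034.40 / R$572,534.40 = 1.5493.
%ΔEBIT = DOL × %ΔSales = 1.5493 × +8.4% = +13.0%.

+13.0%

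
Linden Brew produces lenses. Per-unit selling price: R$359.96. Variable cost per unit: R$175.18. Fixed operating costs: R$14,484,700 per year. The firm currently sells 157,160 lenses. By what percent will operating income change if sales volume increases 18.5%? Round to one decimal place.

+36.9%

At 157,160 units, contribution = 157,160 × R$184.78 = R$29,040,024.80.
Operating income = contribution − fixed costs = R$29,040,024.80 − R$14,484,700 = R$14,555,324.80.
DOL = contribution ÷ EBIT = R$29,040,024.80 ÷ R$14,555,324.80 = 1.9951.
%ΔEBIT = DOL × %ΔSales = 1.9951 × +18.5% = +36.9%.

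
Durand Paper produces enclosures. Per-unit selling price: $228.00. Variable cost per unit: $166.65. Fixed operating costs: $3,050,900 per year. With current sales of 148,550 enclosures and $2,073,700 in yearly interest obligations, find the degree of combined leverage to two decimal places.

2.28

At 148,550 units, contribution = 148,550 × $61.35 = $9,113,542.50.
EBIT = $9,113,542.50 − $3,050,900 = $6,062,642.50. Interest = $2,073,700.00.
DOL = $9,113,542.50 ÷ $6,062,642.50 = 1.5032; DFL = $6,062,642.50 ÷ $3,988,942.50 = 1.5199.
Combined leverage = 1.5032 × 1.5199 = 2.2847.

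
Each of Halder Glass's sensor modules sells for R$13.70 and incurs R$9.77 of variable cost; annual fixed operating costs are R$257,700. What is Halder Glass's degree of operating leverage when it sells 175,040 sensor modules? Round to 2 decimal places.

Contribution at this volume is 175,040 × R$3.93 = R$687,907.20.
Subtracting fixed costs: EBIT = R$687,907.20 − R$257,700 = R$430,207.20.
So DOL = total CM / EBIT = R$687,907.20 / R$430,207.20 = 1.5990.

1.60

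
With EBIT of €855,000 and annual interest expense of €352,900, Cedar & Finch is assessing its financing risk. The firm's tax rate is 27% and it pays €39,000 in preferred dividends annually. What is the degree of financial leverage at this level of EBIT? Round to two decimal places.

Interest = €352,900.00.
Preferred dividends grossed up pre-tax: €39,000 / (1 − 0.27) = €53,424.66.
DFL = EBIT ÷ [EBIT − I − D_p/(1−t)] = €855,000 ÷ [€855,000 − €352,900.00 − €53,424.66] = €855,000 ÷ €448,675.34 = 1.9056.

1.91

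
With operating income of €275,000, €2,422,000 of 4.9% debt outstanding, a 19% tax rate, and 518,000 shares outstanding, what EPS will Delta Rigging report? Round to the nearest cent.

Interest = €118,678.00, so EBT = €275,000 − €118,678.00 = €156,322.00.
After tax at 19%: net income = €156,322.00 × 0.81 = €126,620.82.
EPS = €126,620.82 ÷ 518,000 = €0.24.

€0.24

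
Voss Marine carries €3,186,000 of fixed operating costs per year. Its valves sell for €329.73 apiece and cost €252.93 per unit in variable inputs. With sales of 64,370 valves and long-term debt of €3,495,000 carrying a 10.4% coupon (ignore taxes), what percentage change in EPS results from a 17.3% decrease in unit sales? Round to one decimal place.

-61.3%

At 64,370 units, contribution = 64,370 × €76.80 = €4,943,616.00.
EBIT = €4,943,616.00 − €3,186,000 = €1,757,616.00.
After interest of €363,480.00, pre-tax earnings = €1,394,136.00.
Degree of combined leverage = contribution ÷ (EBIT − I) = €4,943,616.00 ÷ €1,394,136.00 = 3.5460.
%ΔEPS = DCL × %ΔSales = 3.5460 × -17.3% = -61.3%.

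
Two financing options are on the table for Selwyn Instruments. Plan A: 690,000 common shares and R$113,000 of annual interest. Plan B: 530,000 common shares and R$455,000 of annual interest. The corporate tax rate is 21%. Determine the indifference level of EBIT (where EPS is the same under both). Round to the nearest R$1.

At indifference, (EBIT − 113,000)(1 − t)/690,000 = (EBIT − 455,000)(1 − t)/530,000.
The (1 − t) factor cancels: (EBIT − 113,000) × 530,000 = (EBIT − 455,000) × 690,000.
EBIT × (690,000 − 530,000) = 455,000 × 690,000 − 113,000 × 530,000 = 254,060,000,000, so EBIT = 254,060,000,000 ÷ 160,000 = 1,587,875.00.

R$1,587,875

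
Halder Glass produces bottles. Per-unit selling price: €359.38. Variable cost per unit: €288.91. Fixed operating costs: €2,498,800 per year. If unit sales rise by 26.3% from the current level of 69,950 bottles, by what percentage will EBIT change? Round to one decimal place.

+53.3%

Contribution at this volume is 69,950 × €70.47 = €4,929,376.50.
EBIT = €4,929,376.50 − €2,498,800 = €2,430,576.50.
DOL = contribution ÷ EBIT = €4,929,376.50 ÷ €2,430,576.50 = 2.0281.
%ΔEBIT = DOL × %ΔSales = 2.0281 × +26.3% = +53.3%.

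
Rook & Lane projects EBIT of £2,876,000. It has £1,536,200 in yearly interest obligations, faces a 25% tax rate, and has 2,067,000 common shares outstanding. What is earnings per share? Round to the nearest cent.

£0.49

Interest = £1,536,200.00, so EBT = £2,876,000 − £1,536,200.00 = £1,339,800.00.
Net income = £1,339,800.00 × (1 − 0.25) = £1,004,850.00.
Per share: £1,004,850.00 / 2,067,000 shares = £0.49.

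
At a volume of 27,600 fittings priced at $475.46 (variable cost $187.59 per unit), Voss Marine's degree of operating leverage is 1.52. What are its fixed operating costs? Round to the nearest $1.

Contribution at this volume is 27,600 × $287.87 = $7,945,212.00.
DOL = contribution / EBIT, so EBIT = $7,945,212.00 / 1.52 = $5,227,113.16.
Fixed costs = CM − EBIT = $7,945,212.00 − $5,227,113.16 = $2,718,099.

$2,718,099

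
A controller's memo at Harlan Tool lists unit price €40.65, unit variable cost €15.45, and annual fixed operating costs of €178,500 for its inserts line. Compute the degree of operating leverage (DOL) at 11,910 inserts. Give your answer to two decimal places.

2.47

Total contribution margin = 11,910 × €25.20 = €300,132.00.
Operating income = contribution − fixed costs = €300,132.00 − €178,500 = €121,632.00.
So DOL = total CM / EBIT = €300,132.00 / €121,632.00 = 2.4675.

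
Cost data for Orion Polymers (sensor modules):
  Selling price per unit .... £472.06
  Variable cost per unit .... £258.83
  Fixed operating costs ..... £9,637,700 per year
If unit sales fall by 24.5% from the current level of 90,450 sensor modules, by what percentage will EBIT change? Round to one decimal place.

-49.0%

At 90,450 units, contribution = 90,450 × £213.23 = £19,286,653.50.
EBIT = £19,286,653.50 − £9,637,700 = £9,648,953.50.
DOL = contribution ÷ EBIT = £19,286,653.50 ÷ £9,648,953.50 = 1.9988.
Operating income changes by 1.9988 × -24.5% = -49.0%.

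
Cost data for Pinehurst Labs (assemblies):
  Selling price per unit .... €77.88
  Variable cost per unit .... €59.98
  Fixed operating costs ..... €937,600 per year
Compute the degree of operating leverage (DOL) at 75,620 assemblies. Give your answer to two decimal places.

Total contribution margin = 75,620 × €17.90 = €1,353,598.00.
Operating income = contribution − fixed costs = €1,353,598.00 − €937,600 = €415,998.00.
Degree of operating leverage = €1,353,598.00 / €415,998.00 = 3.2539.

3.25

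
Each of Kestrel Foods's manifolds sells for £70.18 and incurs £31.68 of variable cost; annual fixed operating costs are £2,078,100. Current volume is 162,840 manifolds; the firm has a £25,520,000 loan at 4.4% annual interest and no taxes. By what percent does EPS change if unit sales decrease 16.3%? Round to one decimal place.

Contribution at this volume is 162,840 × £38.50 = £6,269,340.00.
Operating income = contribution − fixed costs = £6,269,340.00 − £2,078,100 = £4,191,240.00.
Interest = £1,122,880.00, so EBIT − I = £3,068,360.00.
DCL = total CM / (EBIT − I) = £6,269,340.00 / £3,068,360.00 = 2.0432.
%ΔEPS = DCL × %ΔSales = 2.0432 × -16.3% = -33.3%.

-33.3%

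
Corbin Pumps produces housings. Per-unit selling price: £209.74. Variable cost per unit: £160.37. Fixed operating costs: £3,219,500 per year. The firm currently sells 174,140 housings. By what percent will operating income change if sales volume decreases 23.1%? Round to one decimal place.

-36.9%

At 174,140 units, contribution = 174,140 × £49.37 = £8,597,291.80.
Operating income = contribution − fixed costs = £8,597,291.80 − £3,219,500 = £5,377,791.80.
DOL = contribution ÷ EBIT = £8,597,291.80 ÷ £5,377,791.80 = 1.5987.
So EBIT moves 1.5987 × (-23.1%) = -36.9%.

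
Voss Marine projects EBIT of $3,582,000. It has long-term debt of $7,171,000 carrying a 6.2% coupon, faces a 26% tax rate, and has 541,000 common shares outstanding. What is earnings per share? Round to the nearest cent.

Pre-tax income = $3,582,000 − $444,602.00 = $3,137,398.00.
After tax at 26%: net income = $3,137,398.00 × 0.74 = $2,321,674.52.
EPS = $2,321,674.52 ÷ 541,000 = $4.29.

$4.29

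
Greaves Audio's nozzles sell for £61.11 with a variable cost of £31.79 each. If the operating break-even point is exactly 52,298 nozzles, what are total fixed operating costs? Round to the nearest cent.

Unit CM = price − variable cost = £61.11 − £31.79 = £29.32.
Fixed costs = break-even units × CM = 52,298 × £29.32 = £1,533,377.36.

£1,533,377.36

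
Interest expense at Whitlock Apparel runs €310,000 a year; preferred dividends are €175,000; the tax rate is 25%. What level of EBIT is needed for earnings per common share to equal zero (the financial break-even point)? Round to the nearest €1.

€543,333

Grossing the preferred dividend up to pre-tax terms: €175,000 / (1 − 0.25) = €233,333.33.
Financial break-even EBIT = interest + D_p ÷ (1 − t) = €310,000 + €233,333.33 = €543,333.33.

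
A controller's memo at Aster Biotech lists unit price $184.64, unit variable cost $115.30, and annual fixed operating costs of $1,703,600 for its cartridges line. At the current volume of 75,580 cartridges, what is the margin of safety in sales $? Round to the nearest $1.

Contribution margin per unit = $184.64 − $115.30 = $69.34. Break-even units = $1,703,600 ÷ $69.34 = 24,568.79; break-even revenue = 24,568.79 × $184.64 = $4,536,381.66.
Actual sales revenue = 75,580 × $184.64 = $13,955,091.20.
Margin of safety = $13,955,091.20 − $4,536,381.66 = $9,418,710.

$9,418,710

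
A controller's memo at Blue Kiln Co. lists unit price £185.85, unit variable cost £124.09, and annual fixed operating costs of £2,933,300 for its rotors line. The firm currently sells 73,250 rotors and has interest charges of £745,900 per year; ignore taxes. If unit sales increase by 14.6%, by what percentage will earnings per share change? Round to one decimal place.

+78.2%

Total contribution margin = 73,250 × £61.76 = £4,523,920.00.
Subtracting fixed costs: EBIT = £4,523,920.00 − £2,933,300 = £1,590,620.00.
After interest of £745,900.00, pre-tax earnings = £844,720.00.
DCL = total CM / (EBIT − I) = £4,523,920.00 / £844,720.00 = 5.3555.
%ΔEPS = DCL × %ΔSales = 5.3555 × +14.6% = +78.2%.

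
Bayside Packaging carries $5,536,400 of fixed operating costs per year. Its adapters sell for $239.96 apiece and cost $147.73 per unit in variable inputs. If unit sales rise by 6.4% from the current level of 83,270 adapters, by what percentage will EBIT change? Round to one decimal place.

+22.9%

Contribution at this volume is 83,270 × $92.23 = $7,679,992.10.
Operating income = contribution − fixed costs = $7,679,992.10 − $5,536,400 = $2,143,592.10.
DOL = contribution ÷ EBIT = $7,679,992.10 ÷ $2,143,592.10 = 3.5828.
So EBIT moves 3.5828 × (+6.4%) = +22.9%.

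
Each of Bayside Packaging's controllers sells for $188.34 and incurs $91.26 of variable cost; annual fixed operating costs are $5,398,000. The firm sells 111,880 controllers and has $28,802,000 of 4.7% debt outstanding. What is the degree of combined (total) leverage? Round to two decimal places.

Total contribution margin = 111,880 × $97.08 = $10,861,310.40.
Operating income = contribution − fixed costs = $10,861,310.40 − $5,398,000 = $5,463,310.40. Interest = $1,353,694.00.
DOL = $10,861,310.40 ÷ $5,463,310.40 = 1.9880; DFL = $5,463,310.40 ÷ $4,109,616.40 = 1.3294.
DCL = DOL × DFL = 1.9880 × 1.3294 = 2.6428.

2.64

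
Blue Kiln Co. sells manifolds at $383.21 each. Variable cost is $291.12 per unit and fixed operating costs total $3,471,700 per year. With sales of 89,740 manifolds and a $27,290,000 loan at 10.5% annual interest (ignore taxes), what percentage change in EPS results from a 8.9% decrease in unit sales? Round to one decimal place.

-38.2%

At 89,740 units, contribution = 89,740 × $92.09 = $8,264,156.60.
Operating income = contribution − fixed costs = $8,264,156.60 − $3,471,700 = $4,792,456.60.
After interest of $2,865,450.00, pre-tax earnings = $1,927,006.60.
DCL = total CM / (EBIT − I) = $8,264,156.60 / $1,927,006.60 = 4.2886.
%ΔEPS = DCL × %ΔSales = 4.2886 × -8.9% = -38.2%.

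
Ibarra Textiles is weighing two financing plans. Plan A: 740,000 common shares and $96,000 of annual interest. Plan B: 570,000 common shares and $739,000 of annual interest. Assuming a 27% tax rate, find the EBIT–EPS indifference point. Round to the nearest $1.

$2,894,941

At indifference, (EBIT − 96,000)(1 − t)/740,000 = (EBIT − 739,000)(1 − t)/570,000.
Cancelling (1 − t) and cross-multiplying: 570,000·(EBIT − 96,000) = 740,000·(EBIT − 739,000).
Solving, EBIT = (739,000·740,000 − 96,000·570,000) / (740,000 − 570,000) = 492,140,000,000 / 170,000 = 2,894,941.18.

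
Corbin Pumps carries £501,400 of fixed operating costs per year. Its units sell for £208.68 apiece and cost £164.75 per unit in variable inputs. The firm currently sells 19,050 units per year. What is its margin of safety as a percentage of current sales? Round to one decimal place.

Each unit contributes £208.68 − £164.75 = £43.93. Break-even units = £501,400 ÷ £43.93 = 11,413.61; break-even revenue = 11,413.61 × £208.68 = £2,381,792.67.
Current sales = 19,050 × £208.68 = £3,975,354.00.
Margin of safety = (£3,975,354.00 − £2,381,792.67) ÷ £3,975,354.00 = 40.1%.

40.1%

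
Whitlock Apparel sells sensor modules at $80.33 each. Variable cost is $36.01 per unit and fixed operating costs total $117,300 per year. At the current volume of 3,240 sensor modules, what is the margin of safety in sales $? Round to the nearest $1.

$47,663

Unit CM = price − variable cost = $80.33 − $36.01 = $44.32. Break-even units = $117,300 ÷ $44.32 = 2,646.66; break-even revenue = 2,646.66 × $80.33 = $212,606.25.
Current sales = 3,240 × $80.33 = $260,269.20.
Margin of safety = $260,269.20 − $212,606.25 = $47,663.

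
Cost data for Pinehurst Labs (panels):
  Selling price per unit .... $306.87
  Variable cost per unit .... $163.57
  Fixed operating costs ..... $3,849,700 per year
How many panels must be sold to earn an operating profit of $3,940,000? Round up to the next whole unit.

Each unit contributes $306.87 − $163.57 = $143.30.
Units = (FC + target) / CM = ($3,849,700 + $3,940,000) / $143.30 = 54,359.39, so 54,360 panels.

54,360 panels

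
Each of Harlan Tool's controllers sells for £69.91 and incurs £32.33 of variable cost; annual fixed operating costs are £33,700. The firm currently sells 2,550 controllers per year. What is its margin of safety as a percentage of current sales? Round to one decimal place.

Contribution margin per unit = £69.91 − £32.33 = £37.58. Break-even units = £33,700 ÷ £37.58 = 896.75; break-even revenue = 896.75 × £69.91 = £62,692.04.
Actual sales revenue = 2,550 × £69.91 = £178,270.50.
Margin of safety = (£178,270.50 − £62,692.04) ÷ £178,270.50 = 64.8%.

64.8%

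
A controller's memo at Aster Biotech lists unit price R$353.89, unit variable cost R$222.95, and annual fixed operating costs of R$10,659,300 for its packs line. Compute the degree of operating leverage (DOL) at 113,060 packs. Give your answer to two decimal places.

Total contribution margin = 113,060 × R$130.94 = R$14,804,076.40.
Subtracting fixed costs: EBIT = R$14,804,076.40 − R$10,659,300 = R$4,144,776.40.
So DOL = total CM / EBIT = R$14,804,076.40 / R$4,144,776.40 = 3.5717.

3.57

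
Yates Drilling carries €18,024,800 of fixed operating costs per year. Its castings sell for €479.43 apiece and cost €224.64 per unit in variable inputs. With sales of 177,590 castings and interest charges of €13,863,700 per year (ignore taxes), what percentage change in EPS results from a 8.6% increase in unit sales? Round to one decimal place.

+29.1%

Contribution at this volume is 177,590 × €254.79 = €45,248,156.10.
EBIT = €45,248,156.10 − €18,024,800 = €27,223,356.10.
Interest = €13,863,700.00, so EBIT − I = €13,359,656.10.
Degree of combined leverage = contribution ÷ (EBIT − I) = €45,248,156.10 ÷ €13,359,656.10 = 3.3869.
%ΔEPS = DCL × %ΔSales = 3.3869 × +8.6% = +29.1%.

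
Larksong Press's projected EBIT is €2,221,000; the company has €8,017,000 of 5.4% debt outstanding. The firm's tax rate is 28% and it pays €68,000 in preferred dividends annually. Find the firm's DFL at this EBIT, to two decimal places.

1.31

Annual interest charges come to €432,918.00.
Preferred dividends grossed up pre-tax: €68,000 / (1 − 0.28) = €94,444.44.
DFL = EBIT ÷ [EBIT − I − D_p/(1−t)] = €2,221,000 ÷ [€2,221,000 − €432,918.00 − €94,444.44] = €2,221,000 ÷ €1,693,637.56 = 1.3114.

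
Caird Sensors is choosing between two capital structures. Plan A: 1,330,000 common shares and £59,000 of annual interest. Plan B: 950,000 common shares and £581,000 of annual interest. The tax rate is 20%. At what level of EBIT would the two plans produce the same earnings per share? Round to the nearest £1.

£1,886,000

Set EPS_A = EPS_B: (EBIT − £59,000)(1 − 0.20) ÷ 1,330,000 = (EBIT − £581,000)(1 − 0.20) ÷ 950,000.
The (1 − t) factor cancels: (EBIT − 59,000) × 950,000 = (EBIT − 581,000) × 1,330,000.
EBIT × (1,330,000 − 950,000) = 581,000 × 1,330,000 − 59,000 × 950,000 = 716,680,000,000, so EBIT = 716,680,000,000 ÷ 380,000 = 1,886,000.00.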